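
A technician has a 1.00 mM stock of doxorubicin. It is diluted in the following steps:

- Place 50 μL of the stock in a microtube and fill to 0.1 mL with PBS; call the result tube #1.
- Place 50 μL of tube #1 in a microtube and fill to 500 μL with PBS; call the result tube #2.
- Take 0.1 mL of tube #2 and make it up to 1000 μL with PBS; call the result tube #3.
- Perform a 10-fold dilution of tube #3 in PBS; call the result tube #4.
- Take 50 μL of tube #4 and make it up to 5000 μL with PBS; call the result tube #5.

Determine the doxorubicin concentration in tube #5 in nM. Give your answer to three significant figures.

5.00 nM

Step 1: 50 μL brought to 0.1 mL → factor 100/50 = 2
Step 2: 50 μL brought to 500 μL → factor 500/50 = 10
Step 3: 0.1 mL brought to 1000 μL → factor 1/0.1 = 10
Step 4: 10-fold → factor 10
Step 5: 50 μL brought to 5000 μL → factor 5000/50 = 100
Overall dilution factor = 2 × 10 × 10 × 10 × 100 = 2 × 10^5
Final = 1.00 mM / 2 × 10^5 = 5.000 × 10^-6 mM = 5.00 nM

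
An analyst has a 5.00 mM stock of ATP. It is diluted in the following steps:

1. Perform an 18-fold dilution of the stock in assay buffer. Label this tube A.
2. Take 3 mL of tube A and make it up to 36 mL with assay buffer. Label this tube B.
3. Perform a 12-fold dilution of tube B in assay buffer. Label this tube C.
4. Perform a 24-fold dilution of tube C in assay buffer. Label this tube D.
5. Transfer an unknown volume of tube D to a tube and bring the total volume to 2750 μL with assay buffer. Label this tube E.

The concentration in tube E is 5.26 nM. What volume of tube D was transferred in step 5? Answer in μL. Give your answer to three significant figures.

180 μL

Step 1: 18-fold → factor 18
Step 2: 3 mL brought to 36 mL → factor 36/3 = 12
Step 3: 12-fold → factor 12
Step 4: 24-fold → factor 24
Step 5: v brought to 2750 μL → factor = 2750 μL/v
Product of known-step factors = 62208
Overall factor = 5.00 mM / (5.26 nM) = 9.5057 × 10^5
Step-5 factor = 9.5057 × 10^5 / 62208 = 15.281
v = 2750 μL / 15.281 = 180 μL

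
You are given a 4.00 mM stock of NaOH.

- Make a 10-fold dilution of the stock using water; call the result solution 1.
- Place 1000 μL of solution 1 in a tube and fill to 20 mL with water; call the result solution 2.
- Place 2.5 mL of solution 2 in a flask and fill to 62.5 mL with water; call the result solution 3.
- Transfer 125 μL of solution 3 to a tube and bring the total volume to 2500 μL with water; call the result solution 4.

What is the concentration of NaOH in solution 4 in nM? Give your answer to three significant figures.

Step 1: 10-fold → factor 10
Step 2: 1000 μL brought to 20 mL → factor 20000/1000 = 20
Step 3: 2.5 mL brought to 62.5 mL → factor 62.5/2.5 = 25
Step 4: 125 μL brought to 2500 μL → factor 2500/125 = 20
Overall dilution factor = 10 × 20 × 25 × 20 = 1 × 10^5
Final = 4.00 mM / 1 × 10^5 = 4.000 × 10^-5 mM = 40.0 nM

40.0 nM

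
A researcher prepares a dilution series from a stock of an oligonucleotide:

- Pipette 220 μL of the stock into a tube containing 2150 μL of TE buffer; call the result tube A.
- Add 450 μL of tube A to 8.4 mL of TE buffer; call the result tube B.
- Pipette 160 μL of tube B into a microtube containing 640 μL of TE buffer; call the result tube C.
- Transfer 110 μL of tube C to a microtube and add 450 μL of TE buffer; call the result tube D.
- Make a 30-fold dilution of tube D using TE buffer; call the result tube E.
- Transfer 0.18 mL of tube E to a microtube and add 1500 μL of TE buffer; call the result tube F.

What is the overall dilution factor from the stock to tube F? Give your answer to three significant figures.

1.51 × 10^6

Step 1: 220 μL + 2150 μL = 2370 μL total → factor 2370/220 = 10.773
Step 2: 450 μL + 8.4 mL = 8850 μL total → factor 8850/450 = 19.667
Step 3: 160 μL + 640 μL = 800 μL total → factor 800/160 = 5
Step 4: 110 μL + 450 μL = 560 μL total → factor 560/110 = 5.0909
Step 5: 30-fold → factor 30
Step 6: 0.18 mL + 1500 μL = 1.68 mL total → factor 1.68/0.18 = 9.3333
Overall dilution factor = 10.773 × 19.667 × 5 × 5.0909 × 30 × 9.3333 = 1.51 × 10^6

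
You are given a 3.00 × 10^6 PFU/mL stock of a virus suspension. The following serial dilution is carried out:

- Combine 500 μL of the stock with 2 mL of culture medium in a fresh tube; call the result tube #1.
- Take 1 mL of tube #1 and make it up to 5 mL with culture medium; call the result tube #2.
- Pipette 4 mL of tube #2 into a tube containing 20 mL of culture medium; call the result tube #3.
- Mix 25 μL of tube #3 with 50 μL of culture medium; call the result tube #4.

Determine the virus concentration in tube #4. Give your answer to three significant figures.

Step 1: 500 μL + 2 mL = 2500 μL total → factor 2500/500 = 5
Step 2: 1 mL brought to 5 mL → factor 5/1 = 5
Step 3: 4 mL + 20 mL = 24 mL total → factor 24/4 = 6
Step 4: 25 μL + 50 μL = 75 μL total → factor 75/25 = 3
Overall dilution factor = 5 × 5 × 6 × 3 = 450
Final = 3.00 × 10^6 PFU/mL / 450 = 6.67 × 10^3 PFU/mL

6.67 × 10^3 PFU/mL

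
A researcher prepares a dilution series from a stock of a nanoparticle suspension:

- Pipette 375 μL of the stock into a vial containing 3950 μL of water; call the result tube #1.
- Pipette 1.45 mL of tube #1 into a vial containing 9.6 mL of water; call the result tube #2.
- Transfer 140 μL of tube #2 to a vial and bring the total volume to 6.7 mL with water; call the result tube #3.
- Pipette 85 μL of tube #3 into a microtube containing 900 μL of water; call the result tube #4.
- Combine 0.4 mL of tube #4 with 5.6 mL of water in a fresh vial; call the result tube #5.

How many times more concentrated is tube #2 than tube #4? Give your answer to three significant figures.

Step 1: 375 μL + 3950 μL = 4325 μL total → factor 4325/375 = 11.533
Step 2: 1.45 mL + 9.6 mL = 11.05 mL total → factor 11.05/1.45 = 7.6207
Step 3: 140 μL brought to 6.7 mL → factor 6700/140 = 47.857
Step 4: 85 μL + 900 μL = 985 μL total → factor 985/85 = 11.588
Dilution factor to tube #2 = 87.892; to tube #4 = 48743
[tube #2]/[tube #4] = (factor to tube #4)/(factor to tube #2) = 48743/87.892 = 555

555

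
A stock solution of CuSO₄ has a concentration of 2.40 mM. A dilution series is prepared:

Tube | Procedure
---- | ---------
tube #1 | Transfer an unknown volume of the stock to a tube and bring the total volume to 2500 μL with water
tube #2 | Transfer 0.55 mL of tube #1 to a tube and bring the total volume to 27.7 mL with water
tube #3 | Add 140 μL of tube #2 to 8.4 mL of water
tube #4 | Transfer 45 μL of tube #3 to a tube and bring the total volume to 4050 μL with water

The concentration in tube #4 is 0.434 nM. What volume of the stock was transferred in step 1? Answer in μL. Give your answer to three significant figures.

125 μL

Step 1: v brought to 2500 μL → factor = 2500 μL/v
Step 2: 0.55 mL brought to 27.7 mL → factor 27.7/0.55 = 50.364
Step 3: 140 μL + 8.4 mL = 8540 μL total → factor 8540/140 = 61
Step 4: 45 μL brought to 4050 μL → factor 4050/45 = 90
Product of known-step factors = 2.765 × 10^5
Overall factor = 2.40 mM / (0.434 nM) = 5.53 × 10^6
Step-1 factor = 5.53 × 10^6 / 2.765 × 10^5 = 20
v = 2500 μL / 20 = 125 μL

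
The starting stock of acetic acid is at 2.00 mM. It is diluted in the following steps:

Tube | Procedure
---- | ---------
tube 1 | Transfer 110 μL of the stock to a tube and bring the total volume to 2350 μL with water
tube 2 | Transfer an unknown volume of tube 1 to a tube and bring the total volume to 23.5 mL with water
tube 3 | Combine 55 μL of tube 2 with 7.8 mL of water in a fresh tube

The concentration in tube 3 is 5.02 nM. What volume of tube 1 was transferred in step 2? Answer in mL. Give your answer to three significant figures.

Step 1: 110 μL brought to 2350 μL → factor 2350/110 = 21.364
Step 2: v brought to 23.5 mL → factor = 23.5 mL/v
Step 3: 55 μL + 7.8 mL = 7855 μL total → factor 7855/55 = 142.82
Product of known-step factors = 3051.1
Overall factor = 2.00 mM / (5.02 nM) = 3.9841 × 10^5
Step-2 factor = 3.9841 × 10^5 / 3051.1 = 130.58
v = 23.5 mL / 130.58 = 0.180 mL

0.180 mL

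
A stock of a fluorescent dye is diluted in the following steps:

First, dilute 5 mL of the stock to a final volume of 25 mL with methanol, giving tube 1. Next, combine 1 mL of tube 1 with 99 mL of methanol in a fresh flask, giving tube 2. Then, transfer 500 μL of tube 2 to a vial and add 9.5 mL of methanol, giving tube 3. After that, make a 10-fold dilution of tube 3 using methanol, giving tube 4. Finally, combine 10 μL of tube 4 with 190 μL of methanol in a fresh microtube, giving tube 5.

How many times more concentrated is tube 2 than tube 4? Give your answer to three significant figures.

200

Step 1: 5 mL brought to 25 mL → factor 25/5 = 5
Step 2: 1 mL + 99 mL = 100 mL total → factor 100/1 = 100
Step 3: 500 μL + 9.5 mL = 10000 μL total → factor 10000/500 = 20
Step 4: 10-fold → factor 10
Dilution factor to tube 2 = 500; to tube 4 = 1 × 10^5
[tube 2]/[tube 4] = (factor to tube 4)/(factor to tube 2) = 1 × 10^5/500 = 200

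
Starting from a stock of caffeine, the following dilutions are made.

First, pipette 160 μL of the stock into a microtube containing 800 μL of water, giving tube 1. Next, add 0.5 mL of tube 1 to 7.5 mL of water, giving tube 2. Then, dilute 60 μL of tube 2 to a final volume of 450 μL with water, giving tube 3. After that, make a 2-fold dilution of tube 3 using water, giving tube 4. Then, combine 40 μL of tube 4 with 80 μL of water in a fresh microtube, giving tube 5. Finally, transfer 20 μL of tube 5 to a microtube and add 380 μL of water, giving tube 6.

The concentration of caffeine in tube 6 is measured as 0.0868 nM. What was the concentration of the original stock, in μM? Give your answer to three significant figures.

7.50 μM

Step 1: 160 μL + 800 μL = 960 μL total → factor 960/160 = 6
Step 2: 0.5 mL + 7.5 mL = 8 mL total → factor 8/0.5 = 16
Step 3: 60 μL brought to 450 μL → factor 450/60 = 7.5
Step 4: 2-fold → factor 2
Step 5: 40 μL + 80 μL = 120 μL total → factor 120/40 = 3
Step 6: 20 μL + 380 μL = 400 μL total → factor 400/20 = 20
Overall dilution factor = 6 × 16 × 7.5 × 2 × 3 × 20 = 86400
Stock = 0.0868 nM × 86400 = 7500 nM = 7.50 μM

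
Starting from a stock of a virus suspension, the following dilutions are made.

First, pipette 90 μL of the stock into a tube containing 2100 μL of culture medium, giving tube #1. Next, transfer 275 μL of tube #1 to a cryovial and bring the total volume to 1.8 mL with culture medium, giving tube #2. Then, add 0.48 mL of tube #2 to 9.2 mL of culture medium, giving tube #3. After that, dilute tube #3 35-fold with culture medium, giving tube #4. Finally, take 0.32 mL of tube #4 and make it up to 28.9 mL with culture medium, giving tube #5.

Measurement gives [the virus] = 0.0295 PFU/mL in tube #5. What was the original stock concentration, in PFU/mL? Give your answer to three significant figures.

Step 1: 90 μL + 2100 μL = 2190 μL total → factor 2190/90 = 24.333
Step 2: 275 μL brought to 1.8 mL → factor 1800/275 = 6.5455
Step 3: 0.48 mL + 9.2 mL = 9.68 mL total → factor 9.68/0.48 = 20.167
Step 4: 35-fold → factor 35
Step 5: 0.32 mL brought to 28.9 mL → factor 28.9/0.32 = 90.312
Overall dilution factor = 24.333 × 6.5455 × 20.167 × 35 × 90.312 = 1.0153 × 10^7
Stock = 0.0295 PFU/mL × 1.0153 × 10^7 = 3.00 × 10^5 PFU/mL

3.00 × 10^5 PFU/mL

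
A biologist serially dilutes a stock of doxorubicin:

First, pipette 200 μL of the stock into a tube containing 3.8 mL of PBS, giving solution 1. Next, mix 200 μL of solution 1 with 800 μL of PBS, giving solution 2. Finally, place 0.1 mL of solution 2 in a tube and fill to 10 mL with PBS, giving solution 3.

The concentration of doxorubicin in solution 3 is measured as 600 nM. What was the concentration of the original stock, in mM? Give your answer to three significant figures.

Step 1: 200 μL + 3.8 mL = 4000 μL total → factor 4000/200 = 20
Step 2: 200 μL + 800 μL = 1000 μL total → factor 1000/200 = 5
Step 3: 0.1 mL brought to 10 mL → factor 10/0.1 = 100
Overall dilution factor = 20 × 5 × 100 = 10000
Stock = 600 nM × 10000 = 6.000 × 10^6 nM = 6.00 mM

6.00 mM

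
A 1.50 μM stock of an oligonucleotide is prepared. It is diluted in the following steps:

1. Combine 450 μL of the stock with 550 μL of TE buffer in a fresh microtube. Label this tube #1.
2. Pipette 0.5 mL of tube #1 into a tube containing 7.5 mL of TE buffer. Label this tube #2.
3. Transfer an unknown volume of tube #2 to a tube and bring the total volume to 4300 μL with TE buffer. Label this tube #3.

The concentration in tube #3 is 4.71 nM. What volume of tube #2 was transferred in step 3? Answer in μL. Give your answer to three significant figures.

Step 1: 450 μL + 550 μL = 1000 μL total → factor 1000/450 = 2.2222
Step 2: 0.5 mL + 7.5 mL = 8 mL total → factor 8/0.5 = 16
Step 3: v brought to 4300 μL → factor = 4300 μL/v
Product of known-step factors = 35.556
Overall factor = 1.50 μM / (4.71 nM) = 318.47
Step-3 factor = 318.47 / 35.556 = 8.957
v = 4300 μL / 8.957 = 480 μL

480 μL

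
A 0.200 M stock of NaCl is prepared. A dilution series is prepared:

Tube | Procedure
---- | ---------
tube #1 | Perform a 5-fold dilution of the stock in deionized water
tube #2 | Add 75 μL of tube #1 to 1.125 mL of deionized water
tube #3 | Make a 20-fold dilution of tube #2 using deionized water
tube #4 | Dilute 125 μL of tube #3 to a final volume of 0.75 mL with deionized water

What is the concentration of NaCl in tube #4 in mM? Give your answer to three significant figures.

Step 1: 5-fold → factor 5
Step 2: 75 μL + 1.125 mL = 1200 μL total → factor 1200/75 = 16
Step 3: 20-fold → factor 20
Step 4: 125 μL brought to 0.75 mL → factor 750/125 = 6
Overall dilution factor = 5 × 16 × 20 × 6 = 9600
Final = 0.200 M / 9600 = 2.083 × 10^-5 M = 0.0208 mM

0.0208 mM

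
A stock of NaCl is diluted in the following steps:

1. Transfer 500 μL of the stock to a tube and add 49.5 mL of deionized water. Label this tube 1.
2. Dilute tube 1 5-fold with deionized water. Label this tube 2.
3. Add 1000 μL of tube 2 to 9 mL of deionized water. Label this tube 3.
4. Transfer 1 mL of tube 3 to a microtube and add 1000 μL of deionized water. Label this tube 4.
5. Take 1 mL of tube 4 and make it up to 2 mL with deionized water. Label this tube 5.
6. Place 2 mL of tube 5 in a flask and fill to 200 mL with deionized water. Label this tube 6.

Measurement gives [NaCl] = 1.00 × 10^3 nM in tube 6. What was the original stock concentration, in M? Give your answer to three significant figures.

2.00 M

Step 1: 500 μL + 49.5 mL = 50000 μL total → factor 50000/500 = 100
Step 2: 5-fold → factor 5
Step 3: 1000 μL + 9 mL = 10000 μL total → factor 10000/1000 = 10
Step 4: 1 mL + 1000 μL = 2 mL total → factor 2/1 = 2
Step 5: 1 mL brought to 2 mL → factor 2/1 = 2
Step 6: 2 mL brought to 200 mL → factor 200/2 = 100
Overall dilution factor = 100 × 5 × 10 × 2 × 2 × 100 = 2 × 10^6
Stock = 1.00 × 10^3 nM × 2 × 10^6 = 2.000 × 10^9 nM = 2.00 M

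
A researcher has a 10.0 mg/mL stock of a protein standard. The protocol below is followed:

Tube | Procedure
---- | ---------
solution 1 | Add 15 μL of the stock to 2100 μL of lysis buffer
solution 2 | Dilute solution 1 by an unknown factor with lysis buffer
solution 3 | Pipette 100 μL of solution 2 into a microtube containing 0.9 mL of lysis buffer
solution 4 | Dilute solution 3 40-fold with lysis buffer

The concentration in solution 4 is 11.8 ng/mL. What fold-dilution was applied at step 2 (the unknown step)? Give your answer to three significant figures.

Step 1: 15 μL + 2100 μL = 2115 μL total → factor 2115/15 = 141
Step 2: unknown factor x
Step 3: 100 μL + 0.9 mL = 1000 μL total → factor 1000/100 = 10
Step 4: 40-fold → factor 40
Product of known-step factors = 56400
Overall factor = 10.0 mg/mL / (11.8 ng/mL) = 8.4746 × 10^5
x = 8.4746 × 10^5 / 56400 = 15.0

15.0-fold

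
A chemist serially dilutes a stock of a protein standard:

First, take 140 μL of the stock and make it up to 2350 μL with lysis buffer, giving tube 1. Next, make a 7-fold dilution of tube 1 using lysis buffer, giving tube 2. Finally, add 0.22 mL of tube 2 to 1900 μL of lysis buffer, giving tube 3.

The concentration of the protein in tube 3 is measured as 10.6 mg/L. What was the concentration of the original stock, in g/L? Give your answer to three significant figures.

Step 1: 140 μL brought to 2350 μL → factor 2350/140 = 16.786
Step 2: 7-fold → factor 7
Step 3: 0.22 mL + 1900 μL = 2.12 mL total → factor 2.12/0.22 = 9.6364
Overall dilution factor = 16.786 × 7 × 9.6364 = 1132.3
Stock = 10.6 mg/L × 1132.3 = 1.200 × 10^4 mg/L = 12.0 g/L

12.0 g/L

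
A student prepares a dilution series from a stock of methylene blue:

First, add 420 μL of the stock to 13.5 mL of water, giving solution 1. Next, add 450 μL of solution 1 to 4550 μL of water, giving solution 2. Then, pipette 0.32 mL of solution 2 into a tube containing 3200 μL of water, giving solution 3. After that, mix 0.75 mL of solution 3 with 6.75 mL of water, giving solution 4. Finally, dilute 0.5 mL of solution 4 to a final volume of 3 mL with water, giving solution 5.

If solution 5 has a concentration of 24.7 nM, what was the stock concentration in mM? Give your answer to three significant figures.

6.00 mM

Step 1: 420 μL + 13.5 mL = 13920 μL total → factor 13920/420 = 33.143
Step 2: 450 μL + 4550 μL = 5000 μL total → factor 5000/450 = 11.111
Step 3: 0.32 mL + 3200 μL = 3.52 mL total → factor 3.52/0.32 = 11
Step 4: 0.75 mL + 6.75 mL = 7.5 mL total → factor 7.5/0.75 = 10
Step 5: 0.5 mL brought to 3 mL → factor 3/0.5 = 6
Overall dilution factor = 33.143 × 11.111 × 11 × 10 × 6 = 2.4305 × 10^5
Stock = 24.7 nM × 2.4305 × 10^5 = 6.003 × 10^6 nM = 6.00 mM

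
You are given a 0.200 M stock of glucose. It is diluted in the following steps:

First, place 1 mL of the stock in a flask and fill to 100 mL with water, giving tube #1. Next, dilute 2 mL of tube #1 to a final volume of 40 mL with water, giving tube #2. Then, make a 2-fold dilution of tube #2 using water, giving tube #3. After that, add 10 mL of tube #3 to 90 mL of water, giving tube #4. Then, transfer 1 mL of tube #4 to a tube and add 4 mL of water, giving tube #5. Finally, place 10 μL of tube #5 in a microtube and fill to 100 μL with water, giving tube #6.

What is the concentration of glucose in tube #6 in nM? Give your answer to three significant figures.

Step 1: 1 mL brought to 100 mL → factor 100/1 = 100
Step 2: 2 mL brought to 40 mL → factor 40/2 = 20
Step 3: 2-fold → factor 2
Step 4: 10 mL + 90 mL = 100 mL total → factor 100/10 = 10
Step 5: 1 mL + 4 mL = 5 mL total → factor 5/1 = 5
Step 6: 10 μL brought to 100 μL → factor 100/10 = 10
Overall dilution factor = 100 × 20 × 2 × 10 × 5 × 10 = 2 × 10^6
Final = 0.200 M / 2 × 10^6 = 1.000 × 10^-7 M = 100 nM

100 nM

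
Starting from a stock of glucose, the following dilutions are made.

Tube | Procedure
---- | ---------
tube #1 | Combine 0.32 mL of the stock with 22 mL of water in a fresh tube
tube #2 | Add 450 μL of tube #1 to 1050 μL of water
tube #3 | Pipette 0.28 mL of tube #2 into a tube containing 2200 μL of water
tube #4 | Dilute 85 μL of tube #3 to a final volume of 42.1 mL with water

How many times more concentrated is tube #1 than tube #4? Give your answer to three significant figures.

1.46 × 10^4

Step 1: 0.32 mL + 22 mL = 22.32 mL total → factor 22.32/0.32 = 69.75
Step 2: 450 μL + 1050 μL = 1500 μL total → factor 1500/450 = 3.3333
Step 3: 0.28 mL + 2200 μL = 2.48 mL total → factor 2.48/0.28 = 8.8571
Step 4: 85 μL brought to 42.1 mL → factor 42100/85 = 495.29
Dilution factor to tube #1 = 69.75; to tube #4 = 1.02 × 10^6
[tube #1]/[tube #4] = (factor to tube #4)/(factor to tube #1) = 1.02 × 10^6/69.75 = 1.46 × 10^4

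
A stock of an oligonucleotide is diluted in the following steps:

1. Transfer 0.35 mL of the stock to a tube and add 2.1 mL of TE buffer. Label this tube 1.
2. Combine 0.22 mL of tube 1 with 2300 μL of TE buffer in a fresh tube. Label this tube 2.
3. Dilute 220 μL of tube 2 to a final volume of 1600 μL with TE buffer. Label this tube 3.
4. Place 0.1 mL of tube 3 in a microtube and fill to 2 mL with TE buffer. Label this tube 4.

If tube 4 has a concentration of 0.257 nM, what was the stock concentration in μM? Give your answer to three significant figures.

Step 1: 0.35 mL + 2.1 mL = 2.45 mL total → factor 2.45/0.35 = 7
Step 2: 0.22 mL + 2300 μL = 2.52 mL total → factor 2.52/0.22 = 11.455
Step 3: 220 μL brought to 1600 μL → factor 1600/220 = 7.2727
Step 4: 0.1 mL brought to 2 mL → factor 2/0.1 = 20
Overall dilution factor = 7 × 11.455 × 7.2727 × 20 = 11663
Stock = 0.257 nM × 11663 = 2997 nM = 3.00 μM

3.00 μM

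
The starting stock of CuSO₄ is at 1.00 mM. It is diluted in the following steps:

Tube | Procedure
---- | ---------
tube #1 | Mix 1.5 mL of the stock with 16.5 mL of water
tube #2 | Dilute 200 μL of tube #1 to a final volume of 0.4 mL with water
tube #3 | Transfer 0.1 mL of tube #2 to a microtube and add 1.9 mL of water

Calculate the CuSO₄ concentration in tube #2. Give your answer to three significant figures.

0.0417 mM

Step 1: 1.5 mL + 16.5 mL = 18 mL total → factor 18/1.5 = 12
Step 2: 200 μL brought to 0.4 mL → factor 400/200 = 2
Dilution factor through tube #2 = 12 × 2 = 24
[tube #2] = 1.00 mM / 24 = 0.0417 mM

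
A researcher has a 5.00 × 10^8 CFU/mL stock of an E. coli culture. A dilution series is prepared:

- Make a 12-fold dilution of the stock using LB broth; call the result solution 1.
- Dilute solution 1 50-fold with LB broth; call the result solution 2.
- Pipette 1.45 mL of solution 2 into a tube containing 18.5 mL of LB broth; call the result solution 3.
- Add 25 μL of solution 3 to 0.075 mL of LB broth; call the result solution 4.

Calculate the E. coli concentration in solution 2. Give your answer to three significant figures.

8.33 × 10^5 CFU/mL

Step 1: 12-fold → factor 12
Step 2: 50-fold → factor 50
Dilution factor through solution 2 = 12 × 50 = 600
[solution 2] = 5.00 × 10^8 CFU/mL / 600 = 8.33 × 10^5 CFU/mL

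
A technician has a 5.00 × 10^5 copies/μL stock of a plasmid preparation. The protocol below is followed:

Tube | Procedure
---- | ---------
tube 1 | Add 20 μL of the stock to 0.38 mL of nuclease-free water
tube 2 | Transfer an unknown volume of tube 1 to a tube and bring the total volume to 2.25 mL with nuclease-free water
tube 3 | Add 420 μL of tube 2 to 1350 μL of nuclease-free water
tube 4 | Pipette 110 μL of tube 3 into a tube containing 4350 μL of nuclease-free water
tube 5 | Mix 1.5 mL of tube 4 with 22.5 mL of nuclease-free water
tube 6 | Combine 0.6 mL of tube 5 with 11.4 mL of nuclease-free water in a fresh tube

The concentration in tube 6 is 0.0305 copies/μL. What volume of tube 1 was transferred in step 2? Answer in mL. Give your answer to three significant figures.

0.150 mL

Step 1: 20 μL + 0.38 mL = 400 μL total → factor 400/20 = 20
Step 2: v brought to 2.25 mL → factor = 2.25 mL/v
Step 3: 420 μL + 1350 μL = 1770 μL total → factor 1770/420 = 4.2143
Step 4: 110 μL + 4350 μL = 4460 μL total → factor 4460/110 = 40.545
Step 5: 1.5 mL + 22.5 mL = 24 mL total → factor 24/1.5 = 16
Step 6: 0.6 mL + 11.4 mL = 12 mL total → factor 12/0.6 = 20
Product of known-step factors = 1.0936 × 10^6
Overall factor = 5.00 × 10^5 copies/μL / (0.0305 copies/μL) = 1.6393 × 10^7
Step-2 factor = 1.6393 × 10^7 / 1.0936 × 10^6 = 14.991
v = 2.25 mL / 14.991 = 0.150 mL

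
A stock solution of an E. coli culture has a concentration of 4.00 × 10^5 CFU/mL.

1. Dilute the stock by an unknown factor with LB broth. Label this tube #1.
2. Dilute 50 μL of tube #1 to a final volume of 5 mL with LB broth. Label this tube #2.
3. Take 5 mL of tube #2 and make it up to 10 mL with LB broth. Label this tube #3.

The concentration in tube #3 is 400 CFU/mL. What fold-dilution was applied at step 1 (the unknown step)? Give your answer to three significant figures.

Step 1: unknown factor x
Step 2: 50 μL brought to 5 mL → factor 5000/50 = 100
Step 3: 5 mL brought to 10 mL → factor 10/5 = 2
Product of known-step factors = 200
Overall factor = 4.00 × 10^5 CFU/mL / (400 CFU/mL) = 1000
x = 1000 / 200 = 5.00

5.00-fold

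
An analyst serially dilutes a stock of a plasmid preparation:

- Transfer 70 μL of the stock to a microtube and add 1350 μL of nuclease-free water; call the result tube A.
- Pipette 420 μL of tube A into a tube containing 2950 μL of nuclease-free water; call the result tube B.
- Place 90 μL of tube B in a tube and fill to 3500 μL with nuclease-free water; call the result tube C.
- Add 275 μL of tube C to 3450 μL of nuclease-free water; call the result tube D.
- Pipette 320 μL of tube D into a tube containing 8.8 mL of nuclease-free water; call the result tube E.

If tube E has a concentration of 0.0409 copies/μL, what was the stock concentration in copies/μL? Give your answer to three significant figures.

9.99 × 10^4 copies/μL

Step 1: 70 μL + 1350 μL = 1420 μL total → factor 1420/70 = 20.286
Step 2: 420 μL + 2950 μL = 3370 μL total → factor 3370/420 = 8.0238
Step 3: 90 μL brought to 3500 μL → factor 3500/90 = 38.889
Step 4: 275 μL + 3450 μL = 3725 μL total → factor 3725/275 = 13.545
Step 5: 320 μL + 8.8 mL = 9120 μL total → factor 9120/320 = 28.5
Overall dilution factor = 20.286 × 8.0238 × 38.889 × 13.545 × 28.5 = 2.4436 × 10^6
Stock = 0.0409 copies/μL × 2.4436 × 10^6 = 9.99 × 10^4 copies/μL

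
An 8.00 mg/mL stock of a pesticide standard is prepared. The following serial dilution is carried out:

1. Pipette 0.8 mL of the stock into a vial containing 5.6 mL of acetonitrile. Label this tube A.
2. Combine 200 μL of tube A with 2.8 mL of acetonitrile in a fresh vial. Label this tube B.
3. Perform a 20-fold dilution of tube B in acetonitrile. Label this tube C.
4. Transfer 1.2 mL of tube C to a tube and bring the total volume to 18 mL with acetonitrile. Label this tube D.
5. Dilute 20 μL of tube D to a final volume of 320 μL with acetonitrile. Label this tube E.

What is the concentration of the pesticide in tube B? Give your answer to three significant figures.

Step 1: 0.8 mL + 5.6 mL = 6.4 mL total → factor 6.4/0.8 = 8
Step 2: 200 μL + 2.8 mL = 3000 μL total → factor 3000/200 = 15
Dilution factor through tube B = 8 × 15 = 120
[tube B] = 8.00 mg/mL / 120 = 0.0667 mg/mL

0.0667 mg/mL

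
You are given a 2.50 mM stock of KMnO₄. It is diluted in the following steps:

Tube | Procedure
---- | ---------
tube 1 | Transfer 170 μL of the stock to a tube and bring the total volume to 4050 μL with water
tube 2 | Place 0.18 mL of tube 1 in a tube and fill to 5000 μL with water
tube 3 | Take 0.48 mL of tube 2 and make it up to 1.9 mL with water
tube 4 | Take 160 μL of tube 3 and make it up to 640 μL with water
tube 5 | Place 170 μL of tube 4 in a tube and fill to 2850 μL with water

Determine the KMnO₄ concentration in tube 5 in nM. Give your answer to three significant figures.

14.2 nM

Step 1: 170 μL brought to 4050 μL → factor 4050/170 = 23.824
Step 2: 0.18 mL brought to 5000 μL → factor 5/0.18 = 27.778
Step 3: 0.48 mL brought to 1.9 mL → factor 1.9/0.48 = 3.9583
Step 4: 160 μL brought to 640 μL → factor 640/160 = 4
Step 5: 170 μL brought to 2850 μL → factor 2850/170 = 16.765
Overall dilution factor = 23.824 × 27.778 × 3.9583 × 4 × 16.765 = 1.7566 × 10^5
Final = 2.50 mM / 1.7566 × 10^5 = 1.423 × 10^-5 mM = 14.2 nM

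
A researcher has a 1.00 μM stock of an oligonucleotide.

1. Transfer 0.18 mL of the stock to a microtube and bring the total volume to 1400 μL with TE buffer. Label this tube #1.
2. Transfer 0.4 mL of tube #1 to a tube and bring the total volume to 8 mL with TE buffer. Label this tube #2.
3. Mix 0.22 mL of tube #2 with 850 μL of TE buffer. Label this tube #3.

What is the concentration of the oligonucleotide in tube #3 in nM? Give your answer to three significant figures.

Step 1: 0.18 mL brought to 1400 μL → factor 1.4/0.18 = 7.7778
Step 2: 0.4 mL brought to 8 mL → factor 8/0.4 = 20
Step 3: 0.22 mL + 850 μL = 1.07 mL total → factor 1.07/0.22 = 4.8636
Overall dilution factor = 7.7778 × 20 × 4.8636 = 756.57
Final = 1.00 μM / 756.57 = 0.001322 μM = 1.32 nM

1.32 nM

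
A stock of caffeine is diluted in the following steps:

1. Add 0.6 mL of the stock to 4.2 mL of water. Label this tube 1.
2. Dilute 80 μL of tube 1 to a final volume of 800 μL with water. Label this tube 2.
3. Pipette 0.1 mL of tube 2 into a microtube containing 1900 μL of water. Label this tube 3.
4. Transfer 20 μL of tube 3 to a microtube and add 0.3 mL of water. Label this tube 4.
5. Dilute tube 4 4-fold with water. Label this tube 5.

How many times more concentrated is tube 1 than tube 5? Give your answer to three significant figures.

1.28 × 10^4

Step 1: 0.6 mL + 4.2 mL = 4.8 mL total → factor 4.8/0.6 = 8
Step 2: 80 μL brought to 800 μL → factor 800/80 = 10
Step 3: 0.1 mL + 1900 μL = 2 mL total → factor 2/0.1 = 20
Step 4: 20 μL + 0.3 mL = 320 μL total → factor 320/20 = 16
Step 5: 4-fold → factor 4
Dilution factor to tube 1 = 8; to tube 5 = 1.024 × 10^5
[tube 1]/[tube 5] = (factor to tube 5)/(factor to tube 1) = 1.024 × 10^5/8 = 1.28 × 10^4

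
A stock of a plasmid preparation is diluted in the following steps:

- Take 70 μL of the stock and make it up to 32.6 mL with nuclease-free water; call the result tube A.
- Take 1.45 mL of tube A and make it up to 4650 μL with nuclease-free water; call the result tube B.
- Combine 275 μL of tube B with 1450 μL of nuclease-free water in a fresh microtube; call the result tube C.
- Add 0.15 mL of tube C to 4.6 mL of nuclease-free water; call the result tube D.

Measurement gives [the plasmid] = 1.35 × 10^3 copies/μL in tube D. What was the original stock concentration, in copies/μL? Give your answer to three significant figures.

4.00 × 10^8 copies/μL

Step 1: 70 μL brought to 32.6 mL → factor 32600/70 = 465.71
Step 2: 1.45 mL brought to 4650 μL → factor 4.65/1.45 = 3.2069
Step 3: 275 μL + 1450 μL = 1725 μL total → factor 1725/275 = 6.2727
Step 4: 0.15 mL + 4.6 mL = 4.75 mL total → factor 4.75/0.15 = 31.667
Overall dilution factor = 465.71 × 3.2069 × 6.2727 × 31.667 = 2.9666 × 10^5
Stock = 1.35 × 10^3 copies/μL × 2.9666 × 10^5 = 4.00 × 10^8 copies/μL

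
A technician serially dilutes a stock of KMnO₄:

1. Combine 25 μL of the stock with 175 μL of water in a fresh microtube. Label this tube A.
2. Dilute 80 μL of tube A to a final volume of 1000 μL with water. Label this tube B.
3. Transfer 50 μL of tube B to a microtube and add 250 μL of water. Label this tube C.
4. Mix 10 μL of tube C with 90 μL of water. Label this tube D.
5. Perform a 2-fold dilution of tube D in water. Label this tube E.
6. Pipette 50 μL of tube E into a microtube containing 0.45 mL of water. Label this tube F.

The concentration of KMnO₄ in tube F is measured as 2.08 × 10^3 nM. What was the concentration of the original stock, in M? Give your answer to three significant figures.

Step 1: 25 μL + 175 μL = 200 μL total → factor 200/25 = 8
Step 2: 80 μL brought to 1000 μL → factor 1000/80 = 12.5
Step 3: 50 μL + 250 μL = 300 μL total → factor 300/50 = 6
Step 4: 10 μL + 90 μL = 100 μL total → factor 100/10 = 10
Step 5: 2-fold → factor 2
Step 6: 50 μL + 0.45 mL = 500 μL total → factor 500/50 = 10
Overall dilution factor = 8 × 12.5 × 6 × 10 × 2 × 10 = 1.2 × 10^5
Stock = 2.08 × 10^3 nM × 1.2 × 10^5 = 2.496 × 10^8 nM = 0.250 M

0.250 M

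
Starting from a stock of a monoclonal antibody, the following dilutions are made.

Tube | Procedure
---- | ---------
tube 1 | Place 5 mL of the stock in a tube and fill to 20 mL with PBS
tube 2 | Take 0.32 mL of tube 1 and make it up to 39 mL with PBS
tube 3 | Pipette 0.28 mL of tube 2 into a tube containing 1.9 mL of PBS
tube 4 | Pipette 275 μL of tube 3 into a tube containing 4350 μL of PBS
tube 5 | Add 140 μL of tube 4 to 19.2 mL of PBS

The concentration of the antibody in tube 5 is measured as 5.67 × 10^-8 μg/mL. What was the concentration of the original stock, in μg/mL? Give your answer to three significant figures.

0.500 μg/mL

Step 1: 5 mL brought to 20 mL → factor 20/5 = 4
Step 2: 0.32 mL brought to 39 mL → factor 39/0.32 = 121.88
Step 3: 0.28 mL + 1.9 mL = 2.18 mL total → factor 2.18/0.28 = 7.7857
Step 4: 275 μL + 4350 μL = 4625 μL total → factor 4625/275 = 16.818
Step 5: 140 μL + 19.2 mL = 19340 μL total → factor 19340/140 = 138.14
Overall dilution factor = 4 × 121.88 × 7.7857 × 16.818 × 138.14 = 8.8182 × 10^6
Stock = 5.67 × 10^-8 μg/mL × 8.8182 × 10^6 = 0.500 μg/mL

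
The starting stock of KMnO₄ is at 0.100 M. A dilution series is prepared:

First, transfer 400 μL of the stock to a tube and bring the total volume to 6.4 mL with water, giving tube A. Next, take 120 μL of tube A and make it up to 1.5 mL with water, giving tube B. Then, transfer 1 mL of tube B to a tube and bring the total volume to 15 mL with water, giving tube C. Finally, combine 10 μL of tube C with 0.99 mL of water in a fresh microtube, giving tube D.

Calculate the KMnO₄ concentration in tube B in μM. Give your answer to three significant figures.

500 μM

Step 1: 400 μL brought to 6.4 mL → factor 6400/400 = 16
Step 2: 120 μL brought to 1.5 mL → factor 1500/120 = 12.5
Dilution factor through tube B = 16 × 12.5 = 200
[tube B] = 0.100 M / 200 = 0.0005000 M = 500 μM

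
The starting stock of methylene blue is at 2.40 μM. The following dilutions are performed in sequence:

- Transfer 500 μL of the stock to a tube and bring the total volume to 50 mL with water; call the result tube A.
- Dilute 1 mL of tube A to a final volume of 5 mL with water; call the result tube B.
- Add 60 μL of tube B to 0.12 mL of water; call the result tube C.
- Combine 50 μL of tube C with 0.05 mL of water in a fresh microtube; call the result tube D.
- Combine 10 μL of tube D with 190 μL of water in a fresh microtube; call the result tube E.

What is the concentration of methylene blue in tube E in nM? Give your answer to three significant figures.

Step 1: 500 μL brought to 50 mL → factor 50000/500 = 100
Step 2: 1 mL brought to 5 mL → factor 5/1 = 5
Step 3: 60 μL + 0.12 mL = 180 μL total → factor 180/60 = 3
Step 4: 50 μL + 0.05 mL = 100 μL total → factor 100/50 = 2
Step 5: 10 μL + 190 μL = 200 μL total → factor 200/10 = 20
Dilution factor through tube E = 100 × 5 × 3 × 2 × 20 = 60000
[tube E] = 2.40 μM / 60000 = 4.000 × 10^-5 μM = 0.0400 nM

0.0400 nM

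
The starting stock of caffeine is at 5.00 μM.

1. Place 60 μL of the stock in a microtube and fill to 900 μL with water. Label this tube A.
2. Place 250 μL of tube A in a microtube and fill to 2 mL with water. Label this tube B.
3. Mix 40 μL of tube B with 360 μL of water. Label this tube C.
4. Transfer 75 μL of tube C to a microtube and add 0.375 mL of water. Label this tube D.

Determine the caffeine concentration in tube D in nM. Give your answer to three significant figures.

Step 1: 60 μL brought to 900 μL → factor 900/60 = 15
Step 2: 250 μL brought to 2 mL → factor 2000/250 = 8
Step 3: 40 μL + 360 μL = 400 μL total → factor 400/40 = 10
Step 4: 75 μL + 0.375 mL = 450 μL total → factor 450/75 = 6
Overall dilution factor = 15 × 8 × 10 × 6 = 7200
Final = 5.00 μM / 7200 = 0.0006944 μM = 0.694 nM

0.694 nM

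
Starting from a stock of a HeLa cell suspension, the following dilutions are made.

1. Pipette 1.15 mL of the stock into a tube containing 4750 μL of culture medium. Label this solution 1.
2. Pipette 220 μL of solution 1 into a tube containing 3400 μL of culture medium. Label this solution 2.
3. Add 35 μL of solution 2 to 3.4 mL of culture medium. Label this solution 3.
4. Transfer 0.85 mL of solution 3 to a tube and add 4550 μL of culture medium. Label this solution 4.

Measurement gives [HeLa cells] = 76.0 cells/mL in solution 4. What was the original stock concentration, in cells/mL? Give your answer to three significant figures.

4.00 × 10^6 cells/mL

Step 1: 1.15 mL + 4750 μL = 5.9 mL total → factor 5.9/1.15 = 5.1304
Step 2: 220 μL + 3400 μL = 3620 μL total → factor 3620/220 = 16.455
Step 3: 35 μL + 3.4 mL = 3435 μL total → factor 3435/35 = 98.143
Step 4: 0.85 mL + 4550 μL = 5.4 mL total → factor 5.4/0.85 = 6.3529
Overall dilution factor = 5.1304 × 16.455 × 98.143 × 6.3529 = 52635
Stock = 76.0 cells/mL × 52635 = 4.00 × 10^6 cells/mL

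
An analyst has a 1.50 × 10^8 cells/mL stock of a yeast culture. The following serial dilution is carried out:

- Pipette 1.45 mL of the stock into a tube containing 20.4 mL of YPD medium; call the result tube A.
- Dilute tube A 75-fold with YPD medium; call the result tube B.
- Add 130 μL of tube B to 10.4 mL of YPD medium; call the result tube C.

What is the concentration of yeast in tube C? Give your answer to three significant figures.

1.64 × 10^3 cells/mL

Step 1: 1.45 mL + 20.4 mL = 21.85 mL total → factor 21.85/1.45 = 15.069
Step 2: 75-fold → factor 75
Step 3: 130 μL + 10.4 mL = 10530 μL total → factor 10530/130 = 81
Overall dilution factor = 15.069 × 75 × 81 = 91544
Final = 1.50 × 10^8 cells/mL / 91544 = 1.64 × 10^3 cells/mL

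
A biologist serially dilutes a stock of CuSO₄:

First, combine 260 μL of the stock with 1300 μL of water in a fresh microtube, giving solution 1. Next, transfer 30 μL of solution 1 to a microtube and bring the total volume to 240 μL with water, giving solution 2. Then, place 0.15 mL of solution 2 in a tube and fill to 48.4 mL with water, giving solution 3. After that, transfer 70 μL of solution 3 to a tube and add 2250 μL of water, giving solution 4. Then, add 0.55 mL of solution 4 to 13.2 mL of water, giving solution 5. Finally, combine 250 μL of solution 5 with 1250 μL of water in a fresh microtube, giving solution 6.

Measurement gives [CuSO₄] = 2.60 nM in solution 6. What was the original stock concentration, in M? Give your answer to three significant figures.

Step 1: 260 μL + 1300 μL = 1560 μL total → factor 1560/260 = 6
Step 2: 30 μL brought to 240 μL → factor 240/30 = 8
Step 3: 0.15 mL brought to 48.4 mL → factor 48.4/0.15 = 322.67
Step 4: 70 μL + 2250 μL = 2320 μL total → factor 2320/70 = 33.143
Step 5: 0.55 mL + 13.2 mL = 13.75 mL total → factor 13.75/0.55 = 25
Step 6: 250 μL + 1250 μL = 1500 μL total → factor 1500/250 = 6
Overall dilution factor = 6 × 8 × 322.67 × 33.143 × 25 × 6 = 7.6997 × 10^7
Stock = 2.60 nM × 7.6997 × 10^7 = 2.002 × 10^8 nM = 0.200 M

0.200 M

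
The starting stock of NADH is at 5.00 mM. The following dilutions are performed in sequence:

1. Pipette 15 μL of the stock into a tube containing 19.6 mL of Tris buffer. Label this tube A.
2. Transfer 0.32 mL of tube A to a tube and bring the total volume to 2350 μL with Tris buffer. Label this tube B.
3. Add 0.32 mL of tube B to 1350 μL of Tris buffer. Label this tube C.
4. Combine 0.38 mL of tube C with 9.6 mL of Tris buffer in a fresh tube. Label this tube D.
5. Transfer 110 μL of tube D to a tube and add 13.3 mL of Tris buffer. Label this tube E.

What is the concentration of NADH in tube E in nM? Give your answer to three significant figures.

0.0312 nM

Step 1: 15 μL + 19.6 mL = 19615 μL total → factor 19615/15 = 1307.7
Step 2: 0.32 mL brought to 2350 μL → factor 2.35/0.32 = 7.3438
Step 3: 0.32 mL + 1350 μL = 1.67 mL total → factor 1.67/0.32 = 5.2188
Step 4: 0.38 mL + 9.6 mL = 9.98 mL total → factor 9.98/0.38 = 26.263
Step 5: 110 μL + 13.3 mL = 13410 μL total → factor 13410/110 = 121.91
Overall dilution factor = 1307.7 × 7.3438 × 5.2188 × 26.263 × 121.91 = 1.6046 × 10^8
Final = 5.00 mM / 1.6046 × 10^8 = 3.116 × 10^-8 mM = 0.0312 nM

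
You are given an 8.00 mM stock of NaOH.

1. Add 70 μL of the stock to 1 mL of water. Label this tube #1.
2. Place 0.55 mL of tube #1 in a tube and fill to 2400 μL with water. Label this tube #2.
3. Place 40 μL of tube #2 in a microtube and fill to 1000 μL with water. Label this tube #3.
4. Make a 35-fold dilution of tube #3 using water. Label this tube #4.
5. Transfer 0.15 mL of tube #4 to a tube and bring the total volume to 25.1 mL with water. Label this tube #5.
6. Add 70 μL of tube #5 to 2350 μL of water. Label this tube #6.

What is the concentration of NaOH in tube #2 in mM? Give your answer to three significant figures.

Step 1: 70 μL + 1 mL = 1070 μL total → factor 1070/70 = 15.286
Step 2: 0.55 mL brought to 2400 μL → factor 2.4/0.55 = 4.3636
Dilution factor through tube #2 = 15.286 × 4.3636 = 66.701
[tube #2] = 8.00 mM / 66.701 = 0.120 mM

0.120 mM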